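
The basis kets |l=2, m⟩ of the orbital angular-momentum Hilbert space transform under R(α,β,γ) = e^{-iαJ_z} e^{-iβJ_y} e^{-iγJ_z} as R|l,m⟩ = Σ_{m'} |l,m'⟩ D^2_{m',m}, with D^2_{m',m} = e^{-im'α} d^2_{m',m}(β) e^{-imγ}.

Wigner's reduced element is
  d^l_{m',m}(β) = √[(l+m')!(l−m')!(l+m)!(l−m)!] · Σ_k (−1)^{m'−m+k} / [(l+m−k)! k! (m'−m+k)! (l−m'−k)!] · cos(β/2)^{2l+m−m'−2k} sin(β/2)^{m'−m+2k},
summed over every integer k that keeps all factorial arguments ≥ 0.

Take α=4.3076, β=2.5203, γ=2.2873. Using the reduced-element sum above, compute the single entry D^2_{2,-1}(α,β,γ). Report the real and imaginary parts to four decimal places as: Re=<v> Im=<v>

Split into d^2_{2,-1}(β=2.5203) × two z-phases.
Half-angle: c=0.305674, s=0.952136. N=√(24·1·1·6)=12.000000
k∈{0} keeps every argument non-negative
  k=0: (−1)^3·12.0000/(6)·0.3057^1·0.9521^3 = -0.527699
d^2_{2,-1}(2.5203) = -0.527699
Attach z-rotation phases: D = e^{-i(2)(4.3076)}·(-0.527699)·e^{-i(-1)(2.2873)} = -0.527171+0.023588i

Re=-0.5272 Im=0.0236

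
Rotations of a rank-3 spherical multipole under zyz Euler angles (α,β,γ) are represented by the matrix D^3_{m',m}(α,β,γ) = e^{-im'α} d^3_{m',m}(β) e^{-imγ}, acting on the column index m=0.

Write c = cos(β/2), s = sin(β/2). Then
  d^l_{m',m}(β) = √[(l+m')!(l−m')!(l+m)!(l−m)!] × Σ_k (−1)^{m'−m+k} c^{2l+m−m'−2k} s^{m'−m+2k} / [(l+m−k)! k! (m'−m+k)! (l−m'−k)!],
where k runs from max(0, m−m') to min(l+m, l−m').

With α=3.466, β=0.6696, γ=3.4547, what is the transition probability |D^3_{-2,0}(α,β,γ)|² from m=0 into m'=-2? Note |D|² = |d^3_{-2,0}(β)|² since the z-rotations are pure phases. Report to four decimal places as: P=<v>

D^3_{-2,0}(3.466,0.6696,3.4547) = e^{-i·-2·3.466}·d^3_{-2,0}(0.6696)·e^{-i·0·3.4547}. Compute d first:
With c≡cos(β/2)=0.944476 and s≡sin(β/2)=0.328580, N=[1·120·6·6]^{1/2}=65.726707
k∈{2,3} keeps every argument non-negative
  k=2: (−1)^0·65.7267/(12)·0.9445^4·0.3286^2 = +0.470552
  k=3: (−1)^1·65.7267/(12)·0.9445^2·0.3286^4 = -0.056952
d^3_{-2,0}(0.6696) = +0.470552 -0.056952 = +0.413600
|D^3_{-2,0}|² = |d^3_{-2,0}(β)|² = (+0.413600)² = 0.171065 (the z-rotation phases have unit modulus)

P=0.1711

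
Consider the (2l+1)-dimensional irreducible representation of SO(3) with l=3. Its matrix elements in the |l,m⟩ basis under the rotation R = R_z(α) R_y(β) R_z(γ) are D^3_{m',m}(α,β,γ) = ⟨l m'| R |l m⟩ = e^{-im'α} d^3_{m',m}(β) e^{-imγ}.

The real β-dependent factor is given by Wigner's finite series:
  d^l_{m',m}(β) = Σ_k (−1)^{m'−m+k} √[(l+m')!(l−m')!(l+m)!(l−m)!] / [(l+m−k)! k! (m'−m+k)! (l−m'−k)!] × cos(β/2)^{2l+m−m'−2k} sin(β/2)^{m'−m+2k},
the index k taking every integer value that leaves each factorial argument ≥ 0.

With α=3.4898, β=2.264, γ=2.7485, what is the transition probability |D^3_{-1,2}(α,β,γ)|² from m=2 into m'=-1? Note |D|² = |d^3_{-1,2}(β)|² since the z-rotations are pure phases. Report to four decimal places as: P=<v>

D^3_{-1,2}(3.4898,2.264,2.7485) = e^{-i·-1·3.4898}·d^3_{-1,2}(2.264)·e^{-i·2·2.7485}. Compute d first:
Half-angle: c=0.424850, s=0.905264. N=√(2·24·120·1)=75.894664
The bounds max(0,m−m')=3 and min(l+m,l−m')=4 give 2 terms
  k=3: (−1)^0·75.8947/(12)·0.4249^3·0.9053^3 = +0.359801
  k=4: (−1)^1·75.8947/(24)·0.4249^1·0.9053^5 = -0.816792
d^3_{-1,2}(2.264) = +0.359801 -0.816792 = -0.456990
|D^3_{-1,2}|² = |d^3_{-1,2}(β)|² = (-0.456990)² = 0.208840 (the z-rotation phases have unit modulus)

P=0.2088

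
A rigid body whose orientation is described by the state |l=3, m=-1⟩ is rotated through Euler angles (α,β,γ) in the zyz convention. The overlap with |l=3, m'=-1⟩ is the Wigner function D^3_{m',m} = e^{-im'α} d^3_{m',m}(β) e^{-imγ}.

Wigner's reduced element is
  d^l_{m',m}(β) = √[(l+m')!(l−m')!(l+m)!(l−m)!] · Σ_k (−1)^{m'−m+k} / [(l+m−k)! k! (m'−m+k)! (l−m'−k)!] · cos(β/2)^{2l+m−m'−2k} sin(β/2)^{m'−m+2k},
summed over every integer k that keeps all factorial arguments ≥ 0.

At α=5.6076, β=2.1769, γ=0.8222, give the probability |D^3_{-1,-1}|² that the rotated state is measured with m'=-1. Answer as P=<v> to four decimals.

P=0.2647

Split into d^3_{-1,-1}(β=2.1769) × two z-phases.
c=cos(2.1769/2)=0.463859, s=sin(2.1769/2)=0.885909; N=√[2·24·2·24]=48.000000
Admissible k: 0..2 (factorial args all ≥0)
  k=0: (−1)^0·48.0000/(48)·0.4639^6·0.8859^0 = +0.009961
  k=1: (−1)^1·48.0000/(6)·0.4639^4·0.8859^2 = -0.290678
  k=2: (−1)^2·48.0000/(8)·0.4639^2·0.8859^4 = +0.795206
d^3_{-1,-1}(2.1769) = +0.009961 -0.290678 +0.795206 = +0.514489
|D^3_{-1,-1}|² = |d^3_{-1,-1}(β)|² = (+0.514489)² = 0.264699 (the z-rotation phases have unit modulus)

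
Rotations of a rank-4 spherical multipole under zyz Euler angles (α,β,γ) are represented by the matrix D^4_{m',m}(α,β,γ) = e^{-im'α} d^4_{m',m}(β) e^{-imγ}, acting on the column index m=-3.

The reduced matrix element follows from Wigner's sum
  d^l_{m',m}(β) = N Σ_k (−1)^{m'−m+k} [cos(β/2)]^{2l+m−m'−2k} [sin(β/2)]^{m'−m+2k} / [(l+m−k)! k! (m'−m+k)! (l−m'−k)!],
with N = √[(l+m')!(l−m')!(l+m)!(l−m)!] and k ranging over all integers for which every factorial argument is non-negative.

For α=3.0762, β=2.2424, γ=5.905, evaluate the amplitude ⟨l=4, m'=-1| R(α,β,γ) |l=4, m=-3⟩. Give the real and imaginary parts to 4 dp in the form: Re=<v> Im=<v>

Split into d^4_{-1,-3}(β=2.2424) × two z-phases.
With c≡cos(β/2)=0.434602 and s≡sin(β/2)=0.900623, N=[6·120·1·5040]^{1/2}=1904.940944
Admissible k: 0..1 (factorial args all ≥0)
  k=0: (−1)^2·1904.9409/(240)·0.4346^6·0.9006^2 = +0.043382
  k=1: (−1)^3·1904.9409/(144)·0.4346^4·0.9006^4 = -0.310497
d^4_{-1,-3}(2.2424) = +0.043382 -0.310497 = -0.267115
Phases: e^{-i·(-1)·3.0762}=-0.997863+0.065346i, e^{-i·(-3)·5.905}=+0.422535-0.906347i ⇒ D=+0.096804-0.248957i

Re=0.0968 Im=-0.2490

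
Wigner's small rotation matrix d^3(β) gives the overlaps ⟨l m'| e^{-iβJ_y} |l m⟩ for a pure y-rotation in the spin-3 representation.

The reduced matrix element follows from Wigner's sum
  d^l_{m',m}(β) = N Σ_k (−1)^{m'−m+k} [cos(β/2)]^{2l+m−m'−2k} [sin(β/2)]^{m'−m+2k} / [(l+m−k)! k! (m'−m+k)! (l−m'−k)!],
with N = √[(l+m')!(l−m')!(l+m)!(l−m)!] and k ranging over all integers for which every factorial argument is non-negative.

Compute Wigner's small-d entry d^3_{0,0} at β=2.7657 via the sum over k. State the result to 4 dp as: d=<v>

d^3_{0,0}(β=2.7657) via Wigner's sum:
Half-angle: c=0.186842, s=0.982390. N=√(6·6·6·6)=36.000000
The bounds max(0,m−m')=0 and min(l+m,l−m')=3 give 4 terms
  k=0: (−1)^0·36.0000/(36)·0.1868^6·0.9824^0 = +0.000043
  k=1: (−1)^1·36.0000/(4)·0.1868^4·0.9824^2 = -0.010585
  k=2: (−1)^2·36.0000/(4)·0.1868^2·0.9824^4 = +0.292635
  k=3: (−1)^3·36.0000/(36)·0.1868^0·0.9824^6 = -0.898884
d^3_{0,0}(2.7657) = +0.000043 -0.010585 +0.292635 -0.898884 = -0.616792

d=-0.6168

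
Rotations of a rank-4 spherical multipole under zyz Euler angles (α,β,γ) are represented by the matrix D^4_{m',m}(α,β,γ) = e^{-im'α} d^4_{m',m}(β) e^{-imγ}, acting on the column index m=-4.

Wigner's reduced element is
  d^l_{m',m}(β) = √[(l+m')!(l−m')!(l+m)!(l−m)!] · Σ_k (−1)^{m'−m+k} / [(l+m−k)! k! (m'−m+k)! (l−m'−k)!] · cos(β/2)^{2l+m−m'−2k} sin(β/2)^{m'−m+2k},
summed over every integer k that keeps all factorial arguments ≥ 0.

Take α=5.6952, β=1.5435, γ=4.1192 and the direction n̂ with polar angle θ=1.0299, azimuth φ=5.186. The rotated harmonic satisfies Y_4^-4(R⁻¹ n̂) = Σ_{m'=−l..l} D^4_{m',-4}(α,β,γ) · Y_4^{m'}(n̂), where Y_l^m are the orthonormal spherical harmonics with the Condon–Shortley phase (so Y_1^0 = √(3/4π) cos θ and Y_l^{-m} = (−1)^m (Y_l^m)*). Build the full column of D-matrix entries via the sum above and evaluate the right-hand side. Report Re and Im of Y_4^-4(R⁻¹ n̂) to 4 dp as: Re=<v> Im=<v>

Need the full column D^4_{m',-4} for m'=−4..4 at α=5.6952, β=1.5435, γ=4.1192.
cos(β/2)=0.716691, sin(β/2)=0.697391
d^4_{-4,-4}: single k=0 term ⇒ +0.069608;  D = +0.000857+0.069602i
d^4_{-3,-4}: single k=0 term ⇒ -0.191578;  D = +0.104296-0.160700i
d^4_{-2,-4}: single k=0 term ⇒ +0.348758;  D = -0.320250+0.138101i
d^4_{-1,-4}: single k=0 term ⇒ -0.479936;  D = +0.472108+0.086325i
d^4_{0,-4}: single k=0 term ⇒ +0.522134;  D = -0.375268-0.363039i
d^4_{1,-4}: single k=0 term ⇒ -0.454434;  D = +0.096497+0.444070i
d^4_{2,-4}: single k=0 term ⇒ +0.312680;  D = +0.114238-0.291064i
d^4_{3,-4}: single k=0 term ⇒ -0.162633;  D = -0.133414+0.093007i
d^4_{4,-4}: single k=0 term ⇒ +0.055951;  D = +0.055939-0.001165i
Y_4^{m'}(θ=1.0299,φ=5.186) and Σ D·Y over m':
  (+0.0009+0.0696i)·(-0.0760-0.2266i)  (+0.1043-0.1607i)·(-0.4015-0.0607i)  (-0.3203+0.1381i)·(-0.1229+0.1708i)  (+0.4721+0.0863i)·(-0.1090-0.2126i)  (-0.3753-0.3630i)·(-0.2638+0.0000i)  (+0.0965+0.4441i)·(+0.1090-0.2126i)  (+0.1142-0.2911i)·(-0.1229-0.1708i)  (-0.1334+0.0930i)·(+0.4015-0.0607i)  (+0.0559-0.0012i)·(-0.0760+0.2266i)
Y_4^-4(R⁻¹ n̂) = +0.035020+0.069330i

Re=0.0350 Im=0.0693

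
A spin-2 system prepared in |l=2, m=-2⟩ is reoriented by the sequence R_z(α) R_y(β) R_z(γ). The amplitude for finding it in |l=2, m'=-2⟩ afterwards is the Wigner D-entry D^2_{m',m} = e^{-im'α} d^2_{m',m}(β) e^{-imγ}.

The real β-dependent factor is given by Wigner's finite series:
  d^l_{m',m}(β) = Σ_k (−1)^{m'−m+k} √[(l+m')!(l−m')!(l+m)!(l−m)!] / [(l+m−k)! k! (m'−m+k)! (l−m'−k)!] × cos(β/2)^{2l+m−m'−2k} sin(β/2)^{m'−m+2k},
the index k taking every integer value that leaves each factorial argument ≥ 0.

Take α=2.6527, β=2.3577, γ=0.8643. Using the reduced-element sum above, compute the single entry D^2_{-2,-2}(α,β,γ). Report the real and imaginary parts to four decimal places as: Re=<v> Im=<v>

Split into d^2_{-2,-2}(β=2.3577) × two z-phases.
Half-angle: c=0.381988, s=0.924167. N=√(1·24·1·24)=24.000000
Admissible k: 0..0 (factorial args all ≥0)
  k=0: (−1)^0·24.0000/(24)·0.3820^4·0.9242^0 = +0.021291
d^2_{-2,-2}(2.3577) = +0.021291
Phases: e^{-i·(-2)·2.6527}=+0.558860-0.829262i, e^{-i·(-2)·0.8643}=-0.157150+0.987575i ⇒ D=+0.015567+0.014526i

Re=0.0156 Im=0.0145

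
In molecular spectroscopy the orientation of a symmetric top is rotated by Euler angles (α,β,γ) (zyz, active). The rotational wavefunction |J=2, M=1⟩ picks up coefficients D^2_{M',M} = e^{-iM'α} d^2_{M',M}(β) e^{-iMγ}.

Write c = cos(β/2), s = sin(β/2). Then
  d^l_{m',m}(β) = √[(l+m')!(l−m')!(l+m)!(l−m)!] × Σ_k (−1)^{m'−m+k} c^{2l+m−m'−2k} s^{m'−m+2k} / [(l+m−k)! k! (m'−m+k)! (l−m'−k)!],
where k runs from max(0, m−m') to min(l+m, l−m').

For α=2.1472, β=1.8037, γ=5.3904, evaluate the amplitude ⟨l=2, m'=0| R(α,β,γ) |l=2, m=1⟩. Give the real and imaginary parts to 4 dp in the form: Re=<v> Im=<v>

Re=-0.1725 Im=-0.2142

Split into d^2_{0,1}(β=1.8037) × two z-phases.
Half-angle: c=0.620160, s=0.784476. N=√(2·2·6·1)=4.898979
k: max(0,(1)−(0))=1 … min(2+(1),2−(0))=2
  k=1: (−1)^0·4.8990/(2)·0.6202^3·0.7845^1 = +0.458317
  k=2: (−1)^1·4.8990/(2)·0.6202^1·0.7845^3 = -0.733360
d^2_{0,1}(1.8037) = +0.458317 -0.733360 = -0.275044
D = (+1.000000+0.000000i)·(-0.275044)·(+0.627245+0.778822i) = -0.172520-0.214210i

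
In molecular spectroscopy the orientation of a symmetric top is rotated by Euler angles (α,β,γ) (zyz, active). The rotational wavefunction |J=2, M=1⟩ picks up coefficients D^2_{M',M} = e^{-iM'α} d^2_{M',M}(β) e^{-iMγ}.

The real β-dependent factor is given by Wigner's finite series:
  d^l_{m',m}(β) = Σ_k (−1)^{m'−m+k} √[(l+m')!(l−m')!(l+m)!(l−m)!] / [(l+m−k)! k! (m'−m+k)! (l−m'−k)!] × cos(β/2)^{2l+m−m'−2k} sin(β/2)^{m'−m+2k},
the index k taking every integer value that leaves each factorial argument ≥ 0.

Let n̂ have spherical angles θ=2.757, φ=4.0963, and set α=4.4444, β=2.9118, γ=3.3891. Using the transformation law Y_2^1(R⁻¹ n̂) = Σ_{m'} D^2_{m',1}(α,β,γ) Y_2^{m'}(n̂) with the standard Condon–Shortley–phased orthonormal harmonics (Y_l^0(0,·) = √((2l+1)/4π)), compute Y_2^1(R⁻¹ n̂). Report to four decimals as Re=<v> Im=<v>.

Need the full column D^2_{m',1} for m'=−2..2 at α=4.4444, β=2.9118, γ=3.3891.
cos(β/2)=0.114644, sin(β/2)=0.993407
d^2_{-2,1}: single k=3 term ⇒ +0.224782;  D = +0.159249-0.158641i
d^2_{-1,1}: k∈[2..3] ⇒ +0.038911 -0.973886 = -0.934975;  D = -0.460912-0.813473i
d^2_{0,1}: k∈[1..2] ⇒ +0.003667 -0.275301 = -0.271634;  D = +0.263356-0.066547i
d^2_{1,1}: k∈[0..1] ⇒ +0.000173 -0.038911 = -0.038739;  D = -0.000793+0.038730i
d^2_{2,1}: single k=0 term ⇒ -0.002994;  D = -0.002870-0.000852i
Y_2^{m'}(θ=2.757,φ=4.0963) and Σ D·Y over m':
  (+0.1592-0.1586i)·(-0.0181-0.0513i)  (-0.4609-0.8135i)·(+0.1553-0.2193i)  (+0.2634-0.0665i)·(+0.4976+0.0000i)  (-0.0008+0.0387i)·(-0.1553-0.2193i)  (-0.0029-0.0009i)·(-0.0181+0.0513i)
Y_2^1(R⁻¹ n̂) = -0.121188-0.069613i

Re=-0.1212 Im=-0.0696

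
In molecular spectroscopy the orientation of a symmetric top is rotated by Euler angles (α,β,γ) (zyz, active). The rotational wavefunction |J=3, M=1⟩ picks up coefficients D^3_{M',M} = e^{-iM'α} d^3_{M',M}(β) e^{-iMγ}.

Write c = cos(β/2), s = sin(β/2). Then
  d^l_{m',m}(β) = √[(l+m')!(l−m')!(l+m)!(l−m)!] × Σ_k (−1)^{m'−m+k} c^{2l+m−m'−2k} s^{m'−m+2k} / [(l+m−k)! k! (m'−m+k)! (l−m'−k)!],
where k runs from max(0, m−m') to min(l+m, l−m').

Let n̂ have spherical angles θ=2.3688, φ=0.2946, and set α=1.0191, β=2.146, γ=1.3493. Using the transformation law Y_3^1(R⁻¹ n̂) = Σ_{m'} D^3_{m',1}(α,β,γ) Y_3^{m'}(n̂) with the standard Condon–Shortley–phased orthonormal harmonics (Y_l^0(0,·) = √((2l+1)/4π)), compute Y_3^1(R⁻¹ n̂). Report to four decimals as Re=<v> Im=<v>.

Need the full column D^3_{m',1} for m'=−3..3 at α=1.0191, β=2.146, γ=1.3493.
cos(β/2)=0.477490, sin(β/2)=0.878637
d^3_{-3,1}: single k=4 term ⇒ +0.526275;  D = -0.071981+0.521329i
d^3_{-2,1}: k∈[3..4] ⇒ +0.467038 -0.790700 = -0.323662;  D = -0.249850-0.205748i
d^3_{-1,1}: k∈[2..4] ⇒ +0.240785 -1.087069 +0.460105 = -0.386180;  D = -0.365317+0.125212i
d^3_{0,1}: k∈[1..3] ⇒ +0.075548 -0.767422 +0.866169 = +0.174295;  D = +0.038291-0.170037i
d^3_{1,1}: k∈[0..2] ⇒ +0.011852 -0.321046 +0.815302 = +0.506108;  D = -0.362213-0.353477i
d^3_{2,1}: k∈[0..1] ⇒ -0.068966 +0.467038 = +0.398073;  D = -0.386097+0.096905i
d^3_{3,1}: single k=0 term ⇒ +0.155426;  D = -0.046790+0.148216i
Y_3^{m'}(θ=2.3688,φ=0.2946) and Σ D·Y over m':
  (-0.0720+0.5213i)·(+0.0900-0.1098i)  (-0.2498-0.2057i)·(-0.2965+0.1982i)  (-0.3653+0.1252i)·(+0.3375-0.1024i)  (+0.0383-0.1700i)·(+0.1168+0.0000i)  (-0.3622-0.3535i)·(-0.3375-0.1024i)  (-0.3861+0.0969i)·(-0.2965-0.1982i)  (-0.0468+0.1482i)·(-0.0900-0.1098i)
Y_3^1(R⁻¹ n̂) = +0.299809+0.322088i

Re=0.2998 Im=0.3221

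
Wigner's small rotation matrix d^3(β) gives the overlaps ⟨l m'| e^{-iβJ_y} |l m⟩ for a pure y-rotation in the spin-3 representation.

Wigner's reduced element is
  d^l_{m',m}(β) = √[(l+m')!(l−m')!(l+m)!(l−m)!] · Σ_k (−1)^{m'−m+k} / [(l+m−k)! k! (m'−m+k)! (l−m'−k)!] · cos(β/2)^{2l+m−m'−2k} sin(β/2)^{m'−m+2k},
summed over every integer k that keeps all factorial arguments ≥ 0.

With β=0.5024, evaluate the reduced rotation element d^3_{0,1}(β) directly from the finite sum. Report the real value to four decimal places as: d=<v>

d=0.5923

d^3_{0,1}(β=0.5024) via Wigner's sum:
With c≡cos(β/2)=0.968615 and s≡sin(β/2)=0.248566, N=[6·6·24·2]^{1/2}=41.569219
k: max(0,(1)−(0))=1 … min(3+(1),3−(0))=3
  k=1: (−1)^0·41.5692/(12)·0.9686^5·0.2486^1 = +0.734157
  k=2: (−1)^1·41.5692/(4)·0.9686^3·0.2486^3 = -0.145042
  k=3: (−1)^2·41.5692/(12)·0.9686^1·0.2486^5 = +0.003184
d^3_{0,1}(0.5024) = +0.734157 -0.145042 +0.003184 = +0.592299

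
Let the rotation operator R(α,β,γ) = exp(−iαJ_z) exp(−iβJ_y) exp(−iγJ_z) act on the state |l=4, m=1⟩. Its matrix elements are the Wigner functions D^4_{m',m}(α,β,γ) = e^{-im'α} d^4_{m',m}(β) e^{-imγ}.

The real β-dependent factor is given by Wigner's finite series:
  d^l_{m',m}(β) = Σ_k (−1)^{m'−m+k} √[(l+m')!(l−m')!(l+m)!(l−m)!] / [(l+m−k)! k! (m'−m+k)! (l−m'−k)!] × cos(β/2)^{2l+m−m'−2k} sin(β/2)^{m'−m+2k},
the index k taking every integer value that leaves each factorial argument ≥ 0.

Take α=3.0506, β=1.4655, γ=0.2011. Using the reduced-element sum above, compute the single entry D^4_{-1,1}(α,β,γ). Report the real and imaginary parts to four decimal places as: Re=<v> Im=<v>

Re=0.3606 Im=-0.1084

First d^4_{-1,1}(β=1.4655), then the phase factors e^{-i(-1)α} and e^{-i(1)γ}:
c=cos(1.4655/2)=0.743338, s=sin(1.4655/2)=0.668916; N=√[6·120·120·6]=720.000000
Admissible k: 2..5 (factorial args all ≥0)
  k=2: (−1)^0·720.0000/(72)·0.7433^6·0.6689^2 = +0.754850
  k=3: (−1)^1·720.0000/(24)·0.7433^4·0.6689^4 = -1.833805
  k=4: (−1)^2·720.0000/(48)·0.7433^2·0.6689^6 = +0.742496
  k=5: (−1)^3·720.0000/(720)·0.7433^0·0.6689^8 = -0.040084
d^4_{-1,1}(1.4655) = +0.754850 -1.833805 +0.742496 -0.040084 = -0.376543
Attach z-rotation phases: D = e^{-i(-1)(3.0506)}·(-0.376543)·e^{-i(1)(0.2011)} = +0.360594-0.108428i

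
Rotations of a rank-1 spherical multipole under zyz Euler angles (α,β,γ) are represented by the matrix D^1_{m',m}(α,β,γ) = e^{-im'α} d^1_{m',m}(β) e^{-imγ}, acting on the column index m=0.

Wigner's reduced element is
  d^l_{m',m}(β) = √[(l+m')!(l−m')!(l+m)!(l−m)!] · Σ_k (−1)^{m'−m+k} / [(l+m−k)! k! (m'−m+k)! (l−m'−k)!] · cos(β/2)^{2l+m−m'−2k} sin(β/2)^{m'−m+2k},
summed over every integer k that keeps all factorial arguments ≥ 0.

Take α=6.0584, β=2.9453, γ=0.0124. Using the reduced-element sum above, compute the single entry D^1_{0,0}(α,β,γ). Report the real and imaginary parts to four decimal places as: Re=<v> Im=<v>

Re=-0.9808 Im=0.0000

First d^1_{0,0}(β=2.9453), then the phase factors e^{-i(0)α} and e^{-i(0)γ}:
Half-angle: c=0.097989, s=0.995188. N=√(1·1·1·1)=1.000000
k∈{0,1} keeps every argument non-negative
  k=0: (−1)^0·1.0000/(1)·0.0980^2·0.9952^0 = +0.009602
  k=1: (−1)^1·1.0000/(1)·0.0980^0·0.9952^2 = -0.990398
d^1_{0,0}(2.9453) = +0.009602 -0.990398 = -0.980796
Phases: e^{-i·(0)·6.0584}=+1.000000+0.000000i, e^{-i·(0)·0.0124}=+1.000000+0.000000i ⇒ D=-0.980796+0.000000i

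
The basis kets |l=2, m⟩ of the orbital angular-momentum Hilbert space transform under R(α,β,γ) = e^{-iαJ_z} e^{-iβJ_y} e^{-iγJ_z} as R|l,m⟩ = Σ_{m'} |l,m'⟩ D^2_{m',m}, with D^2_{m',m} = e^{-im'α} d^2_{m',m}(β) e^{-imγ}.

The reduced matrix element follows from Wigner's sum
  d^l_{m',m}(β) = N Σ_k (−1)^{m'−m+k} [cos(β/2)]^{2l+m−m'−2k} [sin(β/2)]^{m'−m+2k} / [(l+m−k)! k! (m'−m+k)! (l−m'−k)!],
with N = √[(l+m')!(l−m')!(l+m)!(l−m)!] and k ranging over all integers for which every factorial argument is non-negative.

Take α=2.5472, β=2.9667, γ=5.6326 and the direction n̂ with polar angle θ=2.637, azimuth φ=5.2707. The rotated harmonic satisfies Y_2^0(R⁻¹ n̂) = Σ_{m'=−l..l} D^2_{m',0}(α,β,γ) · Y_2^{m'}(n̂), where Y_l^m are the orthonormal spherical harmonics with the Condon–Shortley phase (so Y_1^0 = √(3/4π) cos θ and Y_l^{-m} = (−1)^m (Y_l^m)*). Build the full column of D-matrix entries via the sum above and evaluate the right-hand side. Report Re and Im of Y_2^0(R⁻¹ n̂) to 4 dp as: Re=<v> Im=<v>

Need the full column D^2_{m',0} for m'=−2..2 at α=2.5472, β=2.9667, γ=5.6326.
cos(β/2)=0.087335, sin(β/2)=0.996179
d^2_{-2,0}: single k=2 term ⇒ +0.018541;  D = +0.006912-0.017204i
d^2_{-1,0}: k∈[1..2] ⇒ +0.001625 -0.211483 = -0.209858;  D = +0.173865-0.117521i
d^2_{0,0}: k∈[0..2] ⇒ +0.000058 -0.030277 +0.984803 = +0.954585;  D = +0.954585+0.000000i
d^2_{1,0}: k∈[0..1] ⇒ -0.001625 +0.211483 = +0.209858;  D = -0.173865-0.117521i
d^2_{2,0}: single k=0 term ⇒ +0.018541;  D = +0.006912+0.017204i
Y_2^{m'}(θ=2.637,φ=5.2707) and Σ D·Y over m':
  (+0.0069-0.0172i)·(-0.0396+0.0811i)  (+0.1739-0.1175i)·(-0.1732-0.2773i)  (+0.9546+0.0000i)·(+0.4096+0.0000i)  (-0.1739-0.1175i)·(+0.1732-0.2773i)  (+0.0069+0.0172i)·(-0.0396-0.0811i)
Y_2^0(R⁻¹ n̂) = +0.267876-0.000000i

Re=0.2679 Im=0.0000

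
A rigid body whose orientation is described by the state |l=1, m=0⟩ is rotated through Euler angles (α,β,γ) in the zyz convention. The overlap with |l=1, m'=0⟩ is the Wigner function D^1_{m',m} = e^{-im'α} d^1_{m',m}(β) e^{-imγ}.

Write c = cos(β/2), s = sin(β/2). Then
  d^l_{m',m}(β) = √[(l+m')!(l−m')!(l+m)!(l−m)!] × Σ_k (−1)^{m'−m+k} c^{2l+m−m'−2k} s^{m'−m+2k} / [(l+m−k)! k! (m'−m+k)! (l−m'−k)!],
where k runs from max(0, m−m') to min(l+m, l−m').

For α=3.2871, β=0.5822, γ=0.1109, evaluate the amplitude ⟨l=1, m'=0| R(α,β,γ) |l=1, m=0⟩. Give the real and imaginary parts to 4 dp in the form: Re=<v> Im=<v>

Re=0.8353 Im=0.0000

First d^1_{0,0}(β=0.5822), then the phase factors e^{-i(0)α} and e^{-i(0)γ}:
Half-angle: c=0.957929, s=0.287006. N=√(1·1·1·1)=1.000000
Admissible k: 0..1 (factorial args all ≥0)
  k=0: (−1)^0·1.0000/(1)·0.9579^2·0.2870^0 = +0.917627
  k=1: (−1)^1·1.0000/(1)·0.9579^0·0.2870^2 = -0.082373
d^1_{0,0}(0.5822) = +0.917627 -0.082373 = +0.835255
D = (+1.000000+0.000000i)·(+0.835255)·(+1.000000+0.000000i) = +0.835255+0.000000i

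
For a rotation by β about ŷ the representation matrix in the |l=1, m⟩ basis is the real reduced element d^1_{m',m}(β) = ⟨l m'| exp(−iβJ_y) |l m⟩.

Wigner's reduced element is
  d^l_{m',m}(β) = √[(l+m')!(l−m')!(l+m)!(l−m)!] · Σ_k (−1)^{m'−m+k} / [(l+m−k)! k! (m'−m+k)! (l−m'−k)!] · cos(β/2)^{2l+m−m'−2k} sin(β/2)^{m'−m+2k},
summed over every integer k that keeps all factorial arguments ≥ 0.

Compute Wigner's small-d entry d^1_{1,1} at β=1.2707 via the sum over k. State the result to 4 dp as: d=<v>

d=0.6478

d^1_{1,1}(β=1.2707) via Wigner's sum:
c=cos(1.2707/2)=0.804864, s=sin(1.2707/2)=0.593459; N=√[2·1·2·1]=2.000000
Admissible k: 0..0 (factorial args all ≥0)
  k=0: (−1)^0·2.0000/(2)·0.8049^2·0.5935^0 = +0.647806
d^1_{1,1}(1.2707) = +0.647806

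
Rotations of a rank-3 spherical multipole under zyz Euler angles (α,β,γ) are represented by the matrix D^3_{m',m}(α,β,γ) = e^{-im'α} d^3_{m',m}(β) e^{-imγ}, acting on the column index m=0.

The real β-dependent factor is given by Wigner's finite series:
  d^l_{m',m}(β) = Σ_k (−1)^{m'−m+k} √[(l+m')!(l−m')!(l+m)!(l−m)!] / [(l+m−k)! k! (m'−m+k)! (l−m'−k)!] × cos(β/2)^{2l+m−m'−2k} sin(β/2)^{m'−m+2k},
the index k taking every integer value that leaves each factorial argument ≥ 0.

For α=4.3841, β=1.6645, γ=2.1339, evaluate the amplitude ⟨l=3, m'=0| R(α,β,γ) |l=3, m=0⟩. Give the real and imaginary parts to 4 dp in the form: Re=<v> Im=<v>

Split into d^3_{0,0}(β=1.6645) × two z-phases.
c=cos(1.6645/2)=0.673214, s=sin(1.6645/2)=0.739448; N=√[6·6·6·6]=36.000000
Admissible k: 0..3 (factorial args all ≥0)
  k=0: (−1)^0·36.0000/(36)·0.6732^6·0.7394^0 = +0.093093
  k=1: (−1)^1·36.0000/(4)·0.6732^4·0.7394^2 = -1.010810
  k=2: (−1)^2·36.0000/(4)·0.6732^2·0.7394^4 = +1.219492
  k=3: (−1)^3·36.0000/(36)·0.6732^0·0.7394^6 = -0.163473
d^3_{0,0}(1.6645) = +0.093093 -1.010810 +1.219492 -0.163473 = +0.138302
Attach z-rotation phases: D = e^{-i(0)(4.3841)}·(+0.138302)·e^{-i(0)(2.1339)} = +0.138302+0.000000i

Re=0.1383 Im=0.0000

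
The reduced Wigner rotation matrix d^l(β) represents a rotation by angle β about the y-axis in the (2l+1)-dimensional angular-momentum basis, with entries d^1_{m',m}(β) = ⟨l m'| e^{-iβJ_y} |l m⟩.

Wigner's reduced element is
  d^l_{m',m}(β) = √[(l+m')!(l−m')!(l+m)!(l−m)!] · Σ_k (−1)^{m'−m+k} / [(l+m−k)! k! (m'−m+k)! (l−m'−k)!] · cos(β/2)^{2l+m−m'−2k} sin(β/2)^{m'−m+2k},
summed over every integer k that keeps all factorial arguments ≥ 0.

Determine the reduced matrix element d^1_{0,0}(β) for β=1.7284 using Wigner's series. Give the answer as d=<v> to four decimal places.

d=-0.1570

d^1_{0,0}(β=1.7284) via Wigner's sum:
c=cos(1.7284/2)=0.649249, s=sin(1.7284/2)=0.760576; N=√[1·1·1·1]=1.000000
k∈{0,1} keeps every argument non-negative
  k=0: (−1)^0·1.0000/(1)·0.6492^2·0.7606^0 = +0.421524
  k=1: (−1)^1·1.0000/(1)·0.6492^0·0.7606^2 = -0.578476
d^1_{0,0}(1.7284) = +0.421524 -0.578476 = -0.156952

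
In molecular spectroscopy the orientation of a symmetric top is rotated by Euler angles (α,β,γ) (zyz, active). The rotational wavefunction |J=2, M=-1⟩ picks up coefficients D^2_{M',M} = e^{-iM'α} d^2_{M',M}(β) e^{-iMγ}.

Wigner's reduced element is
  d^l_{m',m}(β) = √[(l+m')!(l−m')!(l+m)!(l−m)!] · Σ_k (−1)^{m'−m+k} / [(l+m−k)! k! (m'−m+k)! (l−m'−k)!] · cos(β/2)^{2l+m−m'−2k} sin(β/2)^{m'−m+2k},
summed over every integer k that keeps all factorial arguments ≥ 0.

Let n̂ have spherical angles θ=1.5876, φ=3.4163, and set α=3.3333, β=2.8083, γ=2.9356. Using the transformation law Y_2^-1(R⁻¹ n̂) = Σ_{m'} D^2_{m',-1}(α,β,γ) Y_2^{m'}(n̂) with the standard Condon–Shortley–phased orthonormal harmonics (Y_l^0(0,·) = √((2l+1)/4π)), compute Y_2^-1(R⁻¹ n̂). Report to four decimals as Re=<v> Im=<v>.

Re=0.2465 Im=-0.0291

Need the full column D^2_{m',-1} for m'=−2..2 at α=3.3333, β=2.8083, γ=2.9356.
cos(β/2)=0.165876, sin(β/2)=0.986147
d^2_{-2,-1}: single k=1 term ⇒ +0.009002;  D = -0.008860-0.001589i
d^2_{-1,-1}: k∈[0..1] ⇒ +0.000757 -0.080273 = -0.079516;  D = -0.079508+0.001136i
d^2_{0,-1}: k∈[0..1] ⇒ -0.011025 +0.389658 = +0.378633;  D = -0.370629+0.077445i
d^2_{1,-1}: k∈[0..1] ⇒ +0.080273 -0.945727 = -0.865454;  D = -0.797909+0.335189i
d^2_{2,-1}: single k=0 term ⇒ -0.318155;  D = +0.264472-0.176852i
Y_2^{m'}(θ=1.5876,φ=3.4163) and Σ D·Y over m':
  (-0.0089-0.0016i)·(+0.3293-0.2017i)  (-0.0795+0.0011i)·(+0.0125-0.0035i)  (-0.3706+0.0774i)·(-0.3151+0.0000i)  (-0.7979+0.3352i)·(-0.0125-0.0035i)  (+0.2645-0.1769i)·(+0.3293+0.2017i)
Y_2^-1(R⁻¹ n̂) = +0.246476-0.029138i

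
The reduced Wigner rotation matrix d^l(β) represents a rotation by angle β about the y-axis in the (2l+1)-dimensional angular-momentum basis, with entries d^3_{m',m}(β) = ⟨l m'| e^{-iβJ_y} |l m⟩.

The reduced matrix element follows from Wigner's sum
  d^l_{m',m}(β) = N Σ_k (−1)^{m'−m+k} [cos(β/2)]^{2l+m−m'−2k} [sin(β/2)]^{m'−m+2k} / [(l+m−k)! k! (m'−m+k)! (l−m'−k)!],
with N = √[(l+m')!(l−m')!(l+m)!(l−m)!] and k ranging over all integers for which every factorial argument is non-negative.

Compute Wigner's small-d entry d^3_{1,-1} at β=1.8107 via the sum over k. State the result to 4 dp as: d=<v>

d^3_{1,-1}(β=1.8107) via Wigner's sum:
With c≡cos(β/2)=0.617410 and s≡sin(β/2)=0.786641, N=[24·2·2·24]^{1/2}=48.000000
k: max(0,(-1)−(1))=0 … min(3+(-1),3−(1))=2
  k=0: (−1)^2·48.0000/(8)·0.6174^4·0.7866^2 = +0.539511
  k=1: (−1)^3·48.0000/(6)·0.6174^2·0.7866^4 = -1.167736
  k=2: (−1)^4·48.0000/(48)·0.6174^0·0.7866^6 = +0.236952
d^3_{1,-1}(1.8107) = +0.539511 -1.167736 +0.236952 = -0.391273

d=-0.3913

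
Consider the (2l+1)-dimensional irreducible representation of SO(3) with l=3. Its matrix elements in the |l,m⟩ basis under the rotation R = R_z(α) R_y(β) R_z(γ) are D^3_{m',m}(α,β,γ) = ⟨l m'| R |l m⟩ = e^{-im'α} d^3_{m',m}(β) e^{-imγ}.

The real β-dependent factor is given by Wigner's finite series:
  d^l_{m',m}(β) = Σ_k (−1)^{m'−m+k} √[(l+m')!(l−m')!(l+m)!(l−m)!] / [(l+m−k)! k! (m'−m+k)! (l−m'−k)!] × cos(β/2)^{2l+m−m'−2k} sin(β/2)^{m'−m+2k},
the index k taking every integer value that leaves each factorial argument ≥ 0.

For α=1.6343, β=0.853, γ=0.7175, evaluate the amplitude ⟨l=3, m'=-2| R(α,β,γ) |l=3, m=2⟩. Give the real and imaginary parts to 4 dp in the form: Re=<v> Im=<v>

First d^3_{-2,2}(β=0.853), then the phase factors e^{-i(-2)α} and e^{-i(2)γ}:
c=cos(0.853/2)=0.910419, s=sin(0.853/2)=0.413687; N=√[1·120·120·1]=120.000000
k: max(0,(2)−(-2))=4 … min(3+(2),3−(-2))=5
  k=4: (−1)^0·120.0000/(24)·0.9104^2·0.4137^4 = +0.121378
  k=5: (−1)^1·120.0000/(120)·0.9104^0·0.4137^6 = -0.005012
d^3_{-2,2}(0.853) = +0.121378 -0.005012 = +0.116366
D = (-0.991945-0.126666i)·(+0.116366)·(+0.135379-0.990794i) = -0.030231+0.112370i

Re=-0.0302 Im=0.1124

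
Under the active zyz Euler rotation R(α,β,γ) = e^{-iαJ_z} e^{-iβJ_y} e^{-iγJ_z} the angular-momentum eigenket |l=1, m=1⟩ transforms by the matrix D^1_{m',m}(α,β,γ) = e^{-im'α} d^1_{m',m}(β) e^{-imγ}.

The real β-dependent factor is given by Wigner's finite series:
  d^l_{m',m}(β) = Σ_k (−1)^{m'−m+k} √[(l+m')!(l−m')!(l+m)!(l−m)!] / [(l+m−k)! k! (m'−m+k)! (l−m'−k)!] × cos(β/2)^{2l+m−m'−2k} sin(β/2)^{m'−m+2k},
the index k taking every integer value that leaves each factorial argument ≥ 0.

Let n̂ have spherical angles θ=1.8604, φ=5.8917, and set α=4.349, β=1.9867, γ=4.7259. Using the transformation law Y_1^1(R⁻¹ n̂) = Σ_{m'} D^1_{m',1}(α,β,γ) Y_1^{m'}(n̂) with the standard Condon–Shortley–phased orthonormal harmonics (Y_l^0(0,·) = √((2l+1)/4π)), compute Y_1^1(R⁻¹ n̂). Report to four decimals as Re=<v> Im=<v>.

Need the full column D^1_{m',1} for m'=−1..1 at α=4.349, β=1.9867, γ=4.7259.
cos(β/2)=0.545886, sin(β/2)=0.837859
d^1_{-1,1}: single k=2 term ⇒ +0.702008;  D = +0.652734-0.258367i
d^1_{0,1}: single k=1 term ⇒ +0.646827;  D = +0.008739+0.646768i
d^1_{1,1}: single k=0 term ⇒ +0.297992;  D = -0.279938-0.102147i
Y_1^{m'}(θ=1.8604,φ=5.8917) and Σ D·Y over m':
  (+0.6527-0.2584i)·(+0.3061+0.1263i)  (+0.0087+0.6468i)·(-0.1395+0.0000i)  (-0.2799-0.1021i)·(-0.3061+0.1263i)
Y_1^1(R⁻¹ n̂) = +0.329777-0.090958i

Re=0.3298 Im=-0.0910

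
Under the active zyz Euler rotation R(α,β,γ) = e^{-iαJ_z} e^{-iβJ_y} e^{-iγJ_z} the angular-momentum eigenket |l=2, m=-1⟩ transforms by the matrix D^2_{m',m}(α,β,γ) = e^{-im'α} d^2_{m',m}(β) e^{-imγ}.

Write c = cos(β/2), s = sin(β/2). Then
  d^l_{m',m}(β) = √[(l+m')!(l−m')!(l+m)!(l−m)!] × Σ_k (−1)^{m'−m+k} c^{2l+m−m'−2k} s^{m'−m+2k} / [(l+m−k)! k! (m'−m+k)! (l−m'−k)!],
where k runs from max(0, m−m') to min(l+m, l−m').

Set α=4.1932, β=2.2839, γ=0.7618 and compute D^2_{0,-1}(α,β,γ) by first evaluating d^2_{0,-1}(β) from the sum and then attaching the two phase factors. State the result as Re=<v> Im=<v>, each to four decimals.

Re=0.4385 Im=0.4183

Split into d^2_{0,-1}(β=2.2839) × two z-phases.
With c≡cos(β/2)=0.415822 and s≡sin(β/2)=0.909446, N=[2·2·1·6]^{1/2}=4.898979
k: max(0,(-1)−(0))=0 … min(2+(-1),2−(0))=1
  k=0: (−1)^1·4.8990/(2)·0.4158^3·0.9094^1 = -0.160168
  k=1: (−1)^2·4.8990/(2)·0.4158^1·0.9094^3 = +0.766150
d^2_{0,-1}(2.2839) = -0.160168 +0.766150 = +0.605982
D = (+1.000000+0.000000i)·(+0.605982)·(+0.723595+0.690225i) = +0.438486+0.418264i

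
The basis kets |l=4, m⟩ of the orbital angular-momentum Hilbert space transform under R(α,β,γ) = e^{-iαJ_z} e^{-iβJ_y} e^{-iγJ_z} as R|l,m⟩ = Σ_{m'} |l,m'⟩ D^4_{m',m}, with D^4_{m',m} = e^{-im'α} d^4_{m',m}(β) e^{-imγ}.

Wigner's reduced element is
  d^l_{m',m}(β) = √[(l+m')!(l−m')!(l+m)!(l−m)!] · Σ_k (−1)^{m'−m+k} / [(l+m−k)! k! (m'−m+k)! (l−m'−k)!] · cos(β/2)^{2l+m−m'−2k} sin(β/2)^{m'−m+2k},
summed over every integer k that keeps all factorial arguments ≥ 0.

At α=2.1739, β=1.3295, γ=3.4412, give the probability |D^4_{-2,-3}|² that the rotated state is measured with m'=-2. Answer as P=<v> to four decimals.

Split into d^4_{-2,-3}(β=1.3295) × two z-phases.
With c≡cos(β/2)=0.787071 and s≡sin(β/2)=0.616862, N=[2·720·1·5040]^{1/2}=2693.993318
k∈{0,1} keeps every argument non-negative
  k=0: (−1)^1·2693.9933/(720)·0.7871^7·0.6169^1 = -0.431867
  k=1: (−1)^2·2693.9933/(240)·0.7871^5·0.6169^3 = +0.795829
d^4_{-2,-3}(1.3295) = -0.431867 +0.795829 = +0.363962
|D^4_{-2,-3}|² = |d^4_{-2,-3}(β)|² = (+0.363962)² = 0.132469 (the z-rotation phases have unit modulus)

P=0.1325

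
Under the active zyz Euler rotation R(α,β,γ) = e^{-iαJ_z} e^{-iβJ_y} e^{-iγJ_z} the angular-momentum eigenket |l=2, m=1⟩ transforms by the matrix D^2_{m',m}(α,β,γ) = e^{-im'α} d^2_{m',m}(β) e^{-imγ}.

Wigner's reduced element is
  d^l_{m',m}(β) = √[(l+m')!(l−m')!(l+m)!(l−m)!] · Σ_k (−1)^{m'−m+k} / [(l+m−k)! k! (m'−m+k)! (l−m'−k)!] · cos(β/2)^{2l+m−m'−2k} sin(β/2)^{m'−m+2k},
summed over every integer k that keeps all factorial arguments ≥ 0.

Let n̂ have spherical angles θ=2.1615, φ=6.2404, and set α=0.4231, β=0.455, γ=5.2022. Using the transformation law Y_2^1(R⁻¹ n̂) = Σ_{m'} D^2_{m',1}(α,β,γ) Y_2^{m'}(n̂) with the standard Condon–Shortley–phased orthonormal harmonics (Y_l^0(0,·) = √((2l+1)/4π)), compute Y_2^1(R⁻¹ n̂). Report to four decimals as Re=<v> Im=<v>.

Need the full column D^2_{m',1} for m'=−2..2 at α=0.4231, β=0.455, γ=5.2022.
cos(β/2)=0.974233, sin(β/2)=0.225543
d^2_{-2,1}: single k=3 term ⇒ +0.022355;  D = -0.007800+0.020950i
d^2_{-1,1}: k∈[2..3] ⇒ +0.144845 -0.002588 = +0.142258;  D = +0.009483+0.141941i
d^2_{0,1}: k∈[1..2] ⇒ +0.510850 -0.027379 = +0.483470;  D = +0.227453+0.426625i
d^2_{1,1}: k∈[0..1] ⇒ +0.900849 -0.144845 = +0.756003;  D = +0.598216+0.462254i
d^2_{2,1}: single k=0 term ⇒ -0.417107;  D = -0.405663-0.097033i
Y_2^{m'}(θ=2.1615,φ=6.2404) and Σ D·Y over m':
  (-0.0078+0.0210i)·(+0.2655+0.0228i)  (+0.0095+0.1419i)·(-0.3570-0.0153i)  (+0.2275+0.4266i)·(-0.0219+0.0000i)  (+0.5982+0.4623i)·(+0.3570-0.0153i)  (-0.4057-0.0970i)·(+0.2655-0.0228i)
Y_2^1(R⁻¹ n̂) = +0.101996+0.084592i

Re=0.1020 Im=0.0846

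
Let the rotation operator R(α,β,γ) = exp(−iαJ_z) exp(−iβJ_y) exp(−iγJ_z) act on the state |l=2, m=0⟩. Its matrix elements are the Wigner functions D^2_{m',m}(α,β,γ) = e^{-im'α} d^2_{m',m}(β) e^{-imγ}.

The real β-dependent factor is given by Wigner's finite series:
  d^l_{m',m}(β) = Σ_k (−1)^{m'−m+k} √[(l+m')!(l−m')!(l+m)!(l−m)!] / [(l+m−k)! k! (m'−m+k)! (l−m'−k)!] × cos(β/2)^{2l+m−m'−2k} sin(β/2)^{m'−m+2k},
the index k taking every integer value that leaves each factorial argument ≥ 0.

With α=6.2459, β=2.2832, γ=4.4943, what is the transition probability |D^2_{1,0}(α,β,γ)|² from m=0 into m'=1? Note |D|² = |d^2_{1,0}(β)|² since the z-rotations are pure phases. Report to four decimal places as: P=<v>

P=0.3671

First d^2_{1,0}(β=2.2832), then the phase factors e^{-i(1)α} and e^{-i(0)γ}:
c=cos(2.2832/2)=0.416140, s=sin(2.2832/2)=0.909300; N=√[6·1·2·2]=4.898979
k∈{0,1} keeps every argument non-negative
  k=0: (−1)^1·4.8990/(2)·0.4161^3·0.9093^1 = -0.160510
  k=1: (−1)^2·4.8990/(2)·0.4161^1·0.9093^3 = +0.766368
d^2_{1,0}(2.2832) = -0.160510 +0.766368 = +0.605858
|D^2_{1,0}|² = |d^2_{1,0}(β)|² = (+0.605858)² = 0.367064 (the z-rotation phases have unit modulus)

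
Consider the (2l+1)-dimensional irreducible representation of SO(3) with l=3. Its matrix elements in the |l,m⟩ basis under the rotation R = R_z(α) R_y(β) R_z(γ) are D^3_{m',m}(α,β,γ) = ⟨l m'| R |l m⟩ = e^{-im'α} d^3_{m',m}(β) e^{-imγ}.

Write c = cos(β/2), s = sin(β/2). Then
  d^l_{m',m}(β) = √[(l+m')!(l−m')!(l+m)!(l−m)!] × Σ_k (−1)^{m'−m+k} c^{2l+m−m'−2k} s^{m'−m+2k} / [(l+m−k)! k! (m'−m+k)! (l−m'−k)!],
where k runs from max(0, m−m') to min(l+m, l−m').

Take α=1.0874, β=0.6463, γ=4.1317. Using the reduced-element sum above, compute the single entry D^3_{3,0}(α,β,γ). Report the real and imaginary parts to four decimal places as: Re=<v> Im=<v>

Split into d^3_{3,0}(β=0.6463) × two z-phases.
c=cos(0.6463/2)=0.948240, s=sin(0.6463/2)=0.317555; N=√[720·1·6·6]=160.996894
The bounds max(0,m−m')=0 and min(l+m,l−m')=0 give 1 term
  k=0: (−1)^3·160.9969/(36)·0.9482^3·0.3176^3 = -0.122103
d^3_{3,0}(0.6463) = -0.122103
Phases: e^{-i·(3)·1.0874}=-0.992736+0.120315i, e^{-i·(0)·4.1317}=+1.000000+0.000000i ⇒ D=+0.121216-0.014691i

Re=0.1212 Im=-0.0147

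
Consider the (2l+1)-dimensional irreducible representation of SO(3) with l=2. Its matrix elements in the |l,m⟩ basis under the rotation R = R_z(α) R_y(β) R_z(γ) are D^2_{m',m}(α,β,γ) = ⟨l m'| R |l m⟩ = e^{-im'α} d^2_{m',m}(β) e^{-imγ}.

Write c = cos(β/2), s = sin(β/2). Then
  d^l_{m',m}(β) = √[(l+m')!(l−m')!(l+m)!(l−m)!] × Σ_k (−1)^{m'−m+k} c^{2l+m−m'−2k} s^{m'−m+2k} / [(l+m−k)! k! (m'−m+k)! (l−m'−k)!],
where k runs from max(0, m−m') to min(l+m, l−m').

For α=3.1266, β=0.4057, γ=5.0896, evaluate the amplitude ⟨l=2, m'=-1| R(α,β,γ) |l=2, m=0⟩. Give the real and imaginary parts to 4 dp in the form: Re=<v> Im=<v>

Re=-0.4441 Im=0.0067

D^2_{-1,0}(3.1266,0.4057,5.0896) = e^{-i·-1·3.1266}·d^2_{-1,0}(0.4057)·e^{-i·0·5.0896}. Compute d first:
c=cos(0.4057/2)=0.979496, s=sin(0.4057/2)=0.201462; N=√[1·6·2·2]=4.898979
k: max(0,(0)−(-1))=1 … min(2+(0),2−(-1))=2
  k=1: (−1)^0·4.8990/(2)·0.9795^3·0.2015^1 = +0.463742
  k=2: (−1)^1·4.8990/(2)·0.9795^1·0.2015^3 = -0.019618
d^2_{-1,0}(0.4057) = +0.463742 -0.019618 = +0.444124
Attach z-rotation phases: D = e^{-i(-1)(3.1266)}·(+0.444124)·e^{-i(0)(5.0896)} = -0.444074+0.006658i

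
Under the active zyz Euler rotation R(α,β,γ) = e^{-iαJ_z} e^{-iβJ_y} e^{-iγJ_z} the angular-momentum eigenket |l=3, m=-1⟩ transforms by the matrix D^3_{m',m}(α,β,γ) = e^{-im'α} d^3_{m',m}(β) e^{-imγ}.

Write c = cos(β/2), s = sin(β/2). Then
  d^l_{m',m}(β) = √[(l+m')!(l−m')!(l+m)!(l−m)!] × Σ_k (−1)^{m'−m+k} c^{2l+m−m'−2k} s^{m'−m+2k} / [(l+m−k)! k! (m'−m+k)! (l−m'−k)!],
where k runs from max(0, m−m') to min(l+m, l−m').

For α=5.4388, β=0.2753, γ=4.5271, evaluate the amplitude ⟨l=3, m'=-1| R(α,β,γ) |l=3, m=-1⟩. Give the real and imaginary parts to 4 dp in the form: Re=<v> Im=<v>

Re=-0.6871 Im=-0.4129

D^3_{-1,-1}(5.4388,0.2753,4.5271) = e^{-i·-1·5.4388}·d^3_{-1,-1}(0.2753)·e^{-i·-1·4.5271}. Compute d first:
Half-angle: c=0.990541, s=0.137216. N=√(2·24·2·24)=48.000000
k∈{0,1,2} keeps every argument non-negative
  k=0: (−1)^0·48.0000/(48)·0.9905^6·0.1372^0 = +0.944572
  k=1: (−1)^1·48.0000/(6)·0.9905^4·0.1372^2 = -0.145007
  k=2: (−1)^2·48.0000/(8)·0.9905^2·0.1372^4 = +0.002087
d^3_{-1,-1}(0.2753) = +0.944572 -0.145007 +0.002087 = +0.801653
D = (+0.664191-0.747563i)·(+0.801653)·(-0.184231-0.982883i) = -0.687122-0.412930i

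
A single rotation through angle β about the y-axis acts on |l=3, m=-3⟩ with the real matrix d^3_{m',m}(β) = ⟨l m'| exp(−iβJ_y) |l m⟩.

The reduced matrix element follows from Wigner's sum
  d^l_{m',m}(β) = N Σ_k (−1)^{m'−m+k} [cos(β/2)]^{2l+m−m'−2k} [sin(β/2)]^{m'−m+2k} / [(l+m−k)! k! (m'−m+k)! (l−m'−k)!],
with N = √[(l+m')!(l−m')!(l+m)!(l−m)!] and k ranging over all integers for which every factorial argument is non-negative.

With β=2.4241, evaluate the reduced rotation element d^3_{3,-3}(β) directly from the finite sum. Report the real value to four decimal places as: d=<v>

d^3_{3,-3}(β=2.4241) via Wigner's sum:
Half-angle: c=0.351101, s=0.936338. N=√(720·1·1·720)=720.000000
Admissible k: 0..0 (factorial args all ≥0)
  k=0: (−1)^6·720.0000/(720)·0.3511^0·0.9363^6 = +0.673899
d^3_{3,-3}(2.4241) = +0.673899

d=0.6739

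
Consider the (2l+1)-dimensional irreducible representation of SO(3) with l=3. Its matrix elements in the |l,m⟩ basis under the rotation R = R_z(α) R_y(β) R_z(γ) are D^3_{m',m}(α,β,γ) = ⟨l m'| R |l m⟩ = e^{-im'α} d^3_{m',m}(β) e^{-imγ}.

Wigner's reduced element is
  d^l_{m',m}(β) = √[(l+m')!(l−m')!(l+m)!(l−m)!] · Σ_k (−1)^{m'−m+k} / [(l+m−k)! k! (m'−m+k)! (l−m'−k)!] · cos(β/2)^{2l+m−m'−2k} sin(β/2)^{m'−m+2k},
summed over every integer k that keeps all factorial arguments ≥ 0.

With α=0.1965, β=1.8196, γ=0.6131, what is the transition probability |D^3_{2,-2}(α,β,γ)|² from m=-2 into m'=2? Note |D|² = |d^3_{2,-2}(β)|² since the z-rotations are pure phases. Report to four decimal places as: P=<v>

D^3_{2,-2}(0.1965,1.8196,0.6131) = e^{-i·2·0.1965}·d^3_{2,-2}(1.8196)·e^{-i·-2·0.6131}. Compute d first:
Half-angle: c=0.613904, s=0.789381. N=√(120·1·1·120)=120.000000
The bounds max(0,m−m')=0 and min(l+m,l−m')=1 give 2 terms
  k=0: (−1)^4·120.0000/(24)·0.6139^2·0.7894^4 = +0.731673
  k=1: (−1)^5·120.0000/(120)·0.6139^0·0.7894^6 = -0.241947
d^3_{2,-2}(1.8196) = +0.731673 -0.241947 = +0.489726
|D^3_{2,-2}|² = |d^3_{2,-2}(β)|² = (+0.489726)² = 0.239832 (the z-rotation phases have unit modulus)

P=0.2398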